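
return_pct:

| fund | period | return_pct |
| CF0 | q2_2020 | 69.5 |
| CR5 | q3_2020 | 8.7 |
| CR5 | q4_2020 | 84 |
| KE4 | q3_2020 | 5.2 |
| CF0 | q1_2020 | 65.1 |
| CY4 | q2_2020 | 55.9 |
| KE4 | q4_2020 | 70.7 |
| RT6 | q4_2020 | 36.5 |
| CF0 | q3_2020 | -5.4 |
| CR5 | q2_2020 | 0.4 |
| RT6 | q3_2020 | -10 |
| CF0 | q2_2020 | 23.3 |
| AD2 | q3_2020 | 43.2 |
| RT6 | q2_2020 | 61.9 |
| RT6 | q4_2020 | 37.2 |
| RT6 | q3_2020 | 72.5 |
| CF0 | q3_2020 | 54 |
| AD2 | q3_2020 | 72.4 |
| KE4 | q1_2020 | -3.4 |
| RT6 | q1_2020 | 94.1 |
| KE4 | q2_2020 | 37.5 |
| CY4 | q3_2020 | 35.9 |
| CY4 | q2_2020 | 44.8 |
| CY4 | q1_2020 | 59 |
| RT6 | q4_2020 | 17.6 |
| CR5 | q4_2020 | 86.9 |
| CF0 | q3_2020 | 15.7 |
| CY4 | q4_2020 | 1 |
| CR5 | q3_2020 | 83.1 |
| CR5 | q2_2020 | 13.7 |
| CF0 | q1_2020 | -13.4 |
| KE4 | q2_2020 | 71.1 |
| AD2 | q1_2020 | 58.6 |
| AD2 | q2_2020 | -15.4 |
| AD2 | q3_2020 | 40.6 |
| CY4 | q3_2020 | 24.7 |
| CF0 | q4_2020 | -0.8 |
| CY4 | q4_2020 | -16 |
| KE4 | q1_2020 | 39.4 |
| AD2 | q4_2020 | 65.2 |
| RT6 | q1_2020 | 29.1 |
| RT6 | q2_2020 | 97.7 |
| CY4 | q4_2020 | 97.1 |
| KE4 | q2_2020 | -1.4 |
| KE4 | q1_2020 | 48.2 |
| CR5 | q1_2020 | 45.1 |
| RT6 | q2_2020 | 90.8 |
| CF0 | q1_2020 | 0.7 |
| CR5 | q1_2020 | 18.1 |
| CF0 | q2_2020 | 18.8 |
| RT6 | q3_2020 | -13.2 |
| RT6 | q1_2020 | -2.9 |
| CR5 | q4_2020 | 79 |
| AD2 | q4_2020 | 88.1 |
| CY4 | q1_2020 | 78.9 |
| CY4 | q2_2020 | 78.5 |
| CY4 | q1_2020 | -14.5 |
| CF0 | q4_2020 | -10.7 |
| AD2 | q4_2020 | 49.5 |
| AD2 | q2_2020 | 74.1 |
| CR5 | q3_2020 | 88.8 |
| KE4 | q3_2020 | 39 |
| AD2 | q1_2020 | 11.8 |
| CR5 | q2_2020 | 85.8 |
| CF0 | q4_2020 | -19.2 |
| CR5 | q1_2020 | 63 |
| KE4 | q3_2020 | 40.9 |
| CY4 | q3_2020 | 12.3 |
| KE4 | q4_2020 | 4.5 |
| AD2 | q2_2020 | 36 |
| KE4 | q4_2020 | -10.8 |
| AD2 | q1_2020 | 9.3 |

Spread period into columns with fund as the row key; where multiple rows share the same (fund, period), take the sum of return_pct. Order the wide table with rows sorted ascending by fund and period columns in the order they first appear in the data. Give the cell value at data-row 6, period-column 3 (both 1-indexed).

With rows sorted ascending by fund, row 6 is fund=RT6. period columns in first-appearance order: q2_2020, q3_2020, q4_2020, q1_2020; column 3 is q4_2020.
Long rows with fund=RT6, period=q4_2020: 36.5 + 37.2 + 17.6 = 91.3.

91.3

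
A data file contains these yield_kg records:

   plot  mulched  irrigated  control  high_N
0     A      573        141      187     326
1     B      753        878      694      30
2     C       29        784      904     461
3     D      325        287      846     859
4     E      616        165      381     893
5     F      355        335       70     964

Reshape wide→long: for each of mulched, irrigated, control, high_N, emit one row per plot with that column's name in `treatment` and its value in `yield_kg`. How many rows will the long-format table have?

24

6 plot values × 4 melted columns = 24 rows.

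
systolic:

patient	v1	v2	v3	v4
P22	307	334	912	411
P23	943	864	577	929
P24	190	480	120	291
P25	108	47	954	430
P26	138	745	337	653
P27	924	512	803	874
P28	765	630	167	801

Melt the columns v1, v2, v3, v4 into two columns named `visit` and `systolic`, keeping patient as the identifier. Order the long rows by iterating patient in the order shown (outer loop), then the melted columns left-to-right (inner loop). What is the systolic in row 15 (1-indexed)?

28 rows total (7 × 4). Row 15: index ⌊(15-1)/4⌋ = 3 into patient → P25; (15-1) mod 4 = 2 into the melted columns → v3.
So row 15 is (P25, v3, 954); systolic = 954.

954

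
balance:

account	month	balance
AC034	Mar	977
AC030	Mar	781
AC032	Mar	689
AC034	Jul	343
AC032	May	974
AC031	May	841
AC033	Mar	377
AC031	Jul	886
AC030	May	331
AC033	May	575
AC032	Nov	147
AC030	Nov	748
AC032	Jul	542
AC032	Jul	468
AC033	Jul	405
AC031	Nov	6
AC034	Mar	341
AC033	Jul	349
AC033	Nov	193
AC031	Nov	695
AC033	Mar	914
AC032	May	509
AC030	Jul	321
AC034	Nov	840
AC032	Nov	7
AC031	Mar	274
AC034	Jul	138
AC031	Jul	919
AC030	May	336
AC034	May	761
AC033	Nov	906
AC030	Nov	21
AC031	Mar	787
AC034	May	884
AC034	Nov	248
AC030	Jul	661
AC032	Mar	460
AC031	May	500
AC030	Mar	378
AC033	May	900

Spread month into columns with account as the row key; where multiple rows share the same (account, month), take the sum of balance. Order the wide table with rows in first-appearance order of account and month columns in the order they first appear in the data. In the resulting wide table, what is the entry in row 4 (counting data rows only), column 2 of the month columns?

1805

With rows in first-appearance order of account, row 4 is account=AC031. month columns in first-appearance order: Mar, Jul, May, Nov; column 2 is Jul.
Long rows with account=AC031, month=Jul: 886 + 919 = 1805.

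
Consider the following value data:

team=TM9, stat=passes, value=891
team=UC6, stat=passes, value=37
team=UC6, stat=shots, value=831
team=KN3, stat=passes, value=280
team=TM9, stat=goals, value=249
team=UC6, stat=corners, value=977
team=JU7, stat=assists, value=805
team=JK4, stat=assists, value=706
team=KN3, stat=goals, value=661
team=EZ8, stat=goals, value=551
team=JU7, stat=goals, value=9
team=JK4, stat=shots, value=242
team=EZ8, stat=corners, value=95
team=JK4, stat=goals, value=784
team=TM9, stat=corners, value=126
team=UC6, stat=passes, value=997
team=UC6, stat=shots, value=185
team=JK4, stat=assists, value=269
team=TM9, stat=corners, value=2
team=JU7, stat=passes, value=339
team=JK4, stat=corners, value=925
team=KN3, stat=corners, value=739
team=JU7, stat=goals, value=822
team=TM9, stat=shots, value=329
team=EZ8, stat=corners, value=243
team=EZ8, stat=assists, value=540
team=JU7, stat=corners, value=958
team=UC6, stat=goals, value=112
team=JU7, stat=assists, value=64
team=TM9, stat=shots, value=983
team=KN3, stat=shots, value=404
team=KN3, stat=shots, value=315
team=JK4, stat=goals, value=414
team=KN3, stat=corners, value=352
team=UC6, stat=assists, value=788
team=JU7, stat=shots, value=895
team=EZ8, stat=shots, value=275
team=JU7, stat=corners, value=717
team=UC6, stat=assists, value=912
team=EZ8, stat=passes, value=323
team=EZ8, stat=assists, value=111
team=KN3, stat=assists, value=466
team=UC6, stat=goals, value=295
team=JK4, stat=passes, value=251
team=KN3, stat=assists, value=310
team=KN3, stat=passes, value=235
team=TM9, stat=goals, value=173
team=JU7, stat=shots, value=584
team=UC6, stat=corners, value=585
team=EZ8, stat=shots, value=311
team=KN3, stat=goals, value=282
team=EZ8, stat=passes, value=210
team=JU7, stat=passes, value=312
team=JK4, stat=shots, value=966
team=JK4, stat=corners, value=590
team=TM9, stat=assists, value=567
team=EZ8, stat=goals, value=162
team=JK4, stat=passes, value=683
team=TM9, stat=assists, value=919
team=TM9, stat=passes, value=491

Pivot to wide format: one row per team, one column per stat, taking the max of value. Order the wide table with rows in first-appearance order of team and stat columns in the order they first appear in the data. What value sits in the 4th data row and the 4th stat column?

958

With rows in first-appearance order of team, row 4 is team=JU7. stat columns in first-appearance order: passes, shots, goals, corners, assists; column 4 is corners.
Long rows with team=JU7, stat=corners: max(958, 717) = 958.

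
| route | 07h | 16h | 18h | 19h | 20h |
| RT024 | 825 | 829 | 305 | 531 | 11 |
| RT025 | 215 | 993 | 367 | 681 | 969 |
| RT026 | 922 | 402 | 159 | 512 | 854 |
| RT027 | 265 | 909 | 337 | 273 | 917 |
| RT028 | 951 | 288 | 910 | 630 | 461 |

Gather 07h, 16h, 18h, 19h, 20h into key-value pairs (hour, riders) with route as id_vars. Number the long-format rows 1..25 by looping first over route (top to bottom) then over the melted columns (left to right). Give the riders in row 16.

265

25 rows total (5 × 5). Row 16: index ⌊(16-1)/5⌋ = 3 into route → RT027; (16-1) mod 5 = 0 into the melted columns → 07h.
So row 16 is (RT027, 07h, 265); riders = 265.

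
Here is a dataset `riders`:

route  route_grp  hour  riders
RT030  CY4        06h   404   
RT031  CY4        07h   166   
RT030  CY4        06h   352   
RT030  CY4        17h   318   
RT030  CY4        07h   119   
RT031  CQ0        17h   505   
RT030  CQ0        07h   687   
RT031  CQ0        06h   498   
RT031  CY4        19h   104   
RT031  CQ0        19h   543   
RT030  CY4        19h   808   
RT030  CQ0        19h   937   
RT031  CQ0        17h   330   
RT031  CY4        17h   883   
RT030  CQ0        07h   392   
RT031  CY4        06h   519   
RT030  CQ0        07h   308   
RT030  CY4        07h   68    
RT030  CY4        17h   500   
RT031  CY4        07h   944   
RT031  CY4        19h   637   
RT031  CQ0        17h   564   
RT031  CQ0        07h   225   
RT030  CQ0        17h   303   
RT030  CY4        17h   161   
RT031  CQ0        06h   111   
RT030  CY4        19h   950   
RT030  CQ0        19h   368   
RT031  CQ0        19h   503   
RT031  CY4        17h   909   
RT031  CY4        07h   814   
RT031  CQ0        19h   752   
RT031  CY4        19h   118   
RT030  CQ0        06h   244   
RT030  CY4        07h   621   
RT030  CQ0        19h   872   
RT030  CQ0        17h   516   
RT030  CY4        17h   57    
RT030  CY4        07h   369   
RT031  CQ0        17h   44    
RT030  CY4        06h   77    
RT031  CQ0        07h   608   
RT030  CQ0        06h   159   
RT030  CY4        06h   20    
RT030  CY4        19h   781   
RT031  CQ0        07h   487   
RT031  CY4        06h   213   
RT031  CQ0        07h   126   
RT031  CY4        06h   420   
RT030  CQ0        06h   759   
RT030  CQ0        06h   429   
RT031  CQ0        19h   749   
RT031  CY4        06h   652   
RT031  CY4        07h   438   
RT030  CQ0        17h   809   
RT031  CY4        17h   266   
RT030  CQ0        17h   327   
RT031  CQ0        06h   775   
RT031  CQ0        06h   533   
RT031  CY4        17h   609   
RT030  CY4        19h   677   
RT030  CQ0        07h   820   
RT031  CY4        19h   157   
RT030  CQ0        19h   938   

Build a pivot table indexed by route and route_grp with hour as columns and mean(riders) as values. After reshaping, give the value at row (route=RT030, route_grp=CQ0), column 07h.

Rows with route=RT030, route_grp=CQ0 and hour=07h: riders values are 687, 392, 308, 820.
(687 + 392 + 308 + 820) / 4 = 551.75.

551.75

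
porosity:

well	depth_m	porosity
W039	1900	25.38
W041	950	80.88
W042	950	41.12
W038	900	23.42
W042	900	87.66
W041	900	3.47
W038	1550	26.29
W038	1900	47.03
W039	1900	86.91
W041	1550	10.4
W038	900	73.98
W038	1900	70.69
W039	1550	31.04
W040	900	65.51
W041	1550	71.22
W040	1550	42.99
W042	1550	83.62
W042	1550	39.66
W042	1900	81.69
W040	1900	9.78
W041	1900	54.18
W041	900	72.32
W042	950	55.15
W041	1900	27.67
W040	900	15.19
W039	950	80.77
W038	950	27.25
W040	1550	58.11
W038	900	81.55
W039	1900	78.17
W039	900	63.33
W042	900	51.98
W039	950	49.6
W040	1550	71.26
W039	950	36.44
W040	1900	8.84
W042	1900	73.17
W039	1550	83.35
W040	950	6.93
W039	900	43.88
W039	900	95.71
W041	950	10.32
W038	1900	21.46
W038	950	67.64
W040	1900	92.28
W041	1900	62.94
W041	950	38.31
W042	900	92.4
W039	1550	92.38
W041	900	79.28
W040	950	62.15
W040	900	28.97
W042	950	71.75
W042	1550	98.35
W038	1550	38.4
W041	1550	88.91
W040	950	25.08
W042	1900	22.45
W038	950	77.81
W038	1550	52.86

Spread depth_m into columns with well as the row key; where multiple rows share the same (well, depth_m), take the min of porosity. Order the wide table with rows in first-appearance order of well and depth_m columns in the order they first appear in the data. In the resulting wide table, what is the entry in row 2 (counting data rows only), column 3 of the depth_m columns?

With rows in first-appearance order of well, row 2 is well=W041. depth_m columns in first-appearance order: 1900, 950, 900, 1550; column 3 is 900.
Long rows with well=W041, depth_m=900: min(3.47, 72.32, 79.28) = 3.47.

3.47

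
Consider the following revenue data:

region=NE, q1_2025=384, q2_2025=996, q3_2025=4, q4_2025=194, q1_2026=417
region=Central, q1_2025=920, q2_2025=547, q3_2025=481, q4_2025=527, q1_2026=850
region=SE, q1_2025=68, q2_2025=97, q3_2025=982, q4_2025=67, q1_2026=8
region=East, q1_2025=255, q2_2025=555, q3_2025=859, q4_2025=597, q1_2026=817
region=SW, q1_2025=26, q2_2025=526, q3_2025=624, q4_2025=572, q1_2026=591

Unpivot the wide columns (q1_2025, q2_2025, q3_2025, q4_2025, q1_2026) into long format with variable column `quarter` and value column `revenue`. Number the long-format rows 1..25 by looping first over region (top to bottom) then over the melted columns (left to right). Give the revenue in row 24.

572

25 rows total (5 × 5). Row 24: index ⌊(24-1)/5⌋ = 4 into region → SW; (24-1) mod 5 = 3 into the melted columns → q4_2025.
So row 24 is (SW, q4_2025, 572); revenue = 572.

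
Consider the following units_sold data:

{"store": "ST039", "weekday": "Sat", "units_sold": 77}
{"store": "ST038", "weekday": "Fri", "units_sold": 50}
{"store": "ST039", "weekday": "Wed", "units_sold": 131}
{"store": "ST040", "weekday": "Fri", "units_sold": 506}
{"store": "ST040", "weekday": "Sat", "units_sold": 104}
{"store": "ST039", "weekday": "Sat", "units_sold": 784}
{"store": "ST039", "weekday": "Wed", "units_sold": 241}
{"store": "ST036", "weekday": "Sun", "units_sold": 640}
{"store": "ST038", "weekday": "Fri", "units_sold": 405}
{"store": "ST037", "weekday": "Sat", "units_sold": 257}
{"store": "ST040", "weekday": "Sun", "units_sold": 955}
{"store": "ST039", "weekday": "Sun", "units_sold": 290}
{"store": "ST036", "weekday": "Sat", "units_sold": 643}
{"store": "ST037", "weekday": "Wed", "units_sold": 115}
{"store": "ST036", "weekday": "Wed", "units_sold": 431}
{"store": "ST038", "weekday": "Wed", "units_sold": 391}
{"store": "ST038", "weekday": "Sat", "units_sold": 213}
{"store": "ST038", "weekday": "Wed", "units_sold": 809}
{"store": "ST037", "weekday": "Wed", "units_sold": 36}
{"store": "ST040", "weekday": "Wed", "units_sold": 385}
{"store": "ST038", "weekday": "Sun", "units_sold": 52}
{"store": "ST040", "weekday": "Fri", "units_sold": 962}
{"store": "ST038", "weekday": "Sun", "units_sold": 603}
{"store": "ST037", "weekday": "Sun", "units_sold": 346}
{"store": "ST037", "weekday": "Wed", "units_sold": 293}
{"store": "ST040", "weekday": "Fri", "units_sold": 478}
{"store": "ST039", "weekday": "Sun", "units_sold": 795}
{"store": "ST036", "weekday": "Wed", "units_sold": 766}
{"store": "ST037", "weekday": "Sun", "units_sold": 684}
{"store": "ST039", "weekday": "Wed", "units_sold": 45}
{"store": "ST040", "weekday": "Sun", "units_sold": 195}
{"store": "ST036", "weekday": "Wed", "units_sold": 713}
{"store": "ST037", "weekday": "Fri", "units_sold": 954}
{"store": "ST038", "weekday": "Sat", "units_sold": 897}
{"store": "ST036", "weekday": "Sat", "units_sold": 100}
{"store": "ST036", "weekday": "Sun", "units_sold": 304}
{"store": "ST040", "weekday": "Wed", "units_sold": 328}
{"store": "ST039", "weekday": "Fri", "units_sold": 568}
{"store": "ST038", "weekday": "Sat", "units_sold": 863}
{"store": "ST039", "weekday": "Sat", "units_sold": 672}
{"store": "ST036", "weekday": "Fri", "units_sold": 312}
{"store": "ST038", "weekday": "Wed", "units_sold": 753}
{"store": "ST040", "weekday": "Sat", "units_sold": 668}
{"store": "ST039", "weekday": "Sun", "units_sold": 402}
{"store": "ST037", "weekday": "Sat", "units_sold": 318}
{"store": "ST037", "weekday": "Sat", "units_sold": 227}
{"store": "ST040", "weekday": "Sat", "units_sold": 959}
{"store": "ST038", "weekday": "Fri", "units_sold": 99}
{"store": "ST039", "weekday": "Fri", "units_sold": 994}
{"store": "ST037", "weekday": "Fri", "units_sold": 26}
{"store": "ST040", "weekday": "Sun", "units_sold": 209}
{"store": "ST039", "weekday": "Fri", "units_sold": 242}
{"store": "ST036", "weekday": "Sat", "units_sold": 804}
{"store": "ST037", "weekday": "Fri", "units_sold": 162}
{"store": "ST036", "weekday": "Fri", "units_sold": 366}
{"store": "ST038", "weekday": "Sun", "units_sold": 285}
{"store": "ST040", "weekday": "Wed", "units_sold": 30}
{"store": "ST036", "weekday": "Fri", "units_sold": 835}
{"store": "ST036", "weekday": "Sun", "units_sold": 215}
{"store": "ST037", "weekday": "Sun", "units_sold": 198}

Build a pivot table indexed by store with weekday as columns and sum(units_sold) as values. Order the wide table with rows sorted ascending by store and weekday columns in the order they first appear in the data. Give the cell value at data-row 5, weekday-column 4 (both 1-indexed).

With rows sorted ascending by store, row 5 is store=ST040. weekday columns in first-appearance order: Sat, Fri, Wed, Sun; column 4 is Sun.
Long rows with store=ST040, weekday=Sun: 955 + 195 + 209 = 1359.

1359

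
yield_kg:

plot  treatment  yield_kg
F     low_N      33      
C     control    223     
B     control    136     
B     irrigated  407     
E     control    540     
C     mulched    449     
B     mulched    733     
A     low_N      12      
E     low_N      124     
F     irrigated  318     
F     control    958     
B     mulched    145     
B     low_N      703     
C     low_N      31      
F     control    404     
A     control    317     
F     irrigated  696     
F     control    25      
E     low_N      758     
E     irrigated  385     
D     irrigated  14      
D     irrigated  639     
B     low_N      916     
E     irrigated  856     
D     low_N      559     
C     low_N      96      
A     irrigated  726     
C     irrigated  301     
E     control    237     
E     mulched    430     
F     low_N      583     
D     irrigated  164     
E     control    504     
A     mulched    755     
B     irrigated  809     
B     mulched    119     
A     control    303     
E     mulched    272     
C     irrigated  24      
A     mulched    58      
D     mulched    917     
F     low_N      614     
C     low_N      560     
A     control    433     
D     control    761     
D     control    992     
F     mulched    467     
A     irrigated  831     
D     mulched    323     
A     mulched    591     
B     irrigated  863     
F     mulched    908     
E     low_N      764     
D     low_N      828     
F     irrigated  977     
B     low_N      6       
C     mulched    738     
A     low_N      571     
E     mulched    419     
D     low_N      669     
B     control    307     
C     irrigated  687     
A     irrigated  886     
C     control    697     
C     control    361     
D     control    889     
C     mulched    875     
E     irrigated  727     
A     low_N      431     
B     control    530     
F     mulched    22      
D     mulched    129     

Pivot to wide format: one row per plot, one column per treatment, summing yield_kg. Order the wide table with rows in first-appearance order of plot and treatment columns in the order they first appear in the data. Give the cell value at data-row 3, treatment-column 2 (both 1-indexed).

With rows in first-appearance order of plot, row 3 is plot=B. treatment columns in first-appearance order: low_N, control, irrigated, mulched; column 2 is control.
Long rows with plot=B, treatment=control: 136 + 307 + 530 = 973.

973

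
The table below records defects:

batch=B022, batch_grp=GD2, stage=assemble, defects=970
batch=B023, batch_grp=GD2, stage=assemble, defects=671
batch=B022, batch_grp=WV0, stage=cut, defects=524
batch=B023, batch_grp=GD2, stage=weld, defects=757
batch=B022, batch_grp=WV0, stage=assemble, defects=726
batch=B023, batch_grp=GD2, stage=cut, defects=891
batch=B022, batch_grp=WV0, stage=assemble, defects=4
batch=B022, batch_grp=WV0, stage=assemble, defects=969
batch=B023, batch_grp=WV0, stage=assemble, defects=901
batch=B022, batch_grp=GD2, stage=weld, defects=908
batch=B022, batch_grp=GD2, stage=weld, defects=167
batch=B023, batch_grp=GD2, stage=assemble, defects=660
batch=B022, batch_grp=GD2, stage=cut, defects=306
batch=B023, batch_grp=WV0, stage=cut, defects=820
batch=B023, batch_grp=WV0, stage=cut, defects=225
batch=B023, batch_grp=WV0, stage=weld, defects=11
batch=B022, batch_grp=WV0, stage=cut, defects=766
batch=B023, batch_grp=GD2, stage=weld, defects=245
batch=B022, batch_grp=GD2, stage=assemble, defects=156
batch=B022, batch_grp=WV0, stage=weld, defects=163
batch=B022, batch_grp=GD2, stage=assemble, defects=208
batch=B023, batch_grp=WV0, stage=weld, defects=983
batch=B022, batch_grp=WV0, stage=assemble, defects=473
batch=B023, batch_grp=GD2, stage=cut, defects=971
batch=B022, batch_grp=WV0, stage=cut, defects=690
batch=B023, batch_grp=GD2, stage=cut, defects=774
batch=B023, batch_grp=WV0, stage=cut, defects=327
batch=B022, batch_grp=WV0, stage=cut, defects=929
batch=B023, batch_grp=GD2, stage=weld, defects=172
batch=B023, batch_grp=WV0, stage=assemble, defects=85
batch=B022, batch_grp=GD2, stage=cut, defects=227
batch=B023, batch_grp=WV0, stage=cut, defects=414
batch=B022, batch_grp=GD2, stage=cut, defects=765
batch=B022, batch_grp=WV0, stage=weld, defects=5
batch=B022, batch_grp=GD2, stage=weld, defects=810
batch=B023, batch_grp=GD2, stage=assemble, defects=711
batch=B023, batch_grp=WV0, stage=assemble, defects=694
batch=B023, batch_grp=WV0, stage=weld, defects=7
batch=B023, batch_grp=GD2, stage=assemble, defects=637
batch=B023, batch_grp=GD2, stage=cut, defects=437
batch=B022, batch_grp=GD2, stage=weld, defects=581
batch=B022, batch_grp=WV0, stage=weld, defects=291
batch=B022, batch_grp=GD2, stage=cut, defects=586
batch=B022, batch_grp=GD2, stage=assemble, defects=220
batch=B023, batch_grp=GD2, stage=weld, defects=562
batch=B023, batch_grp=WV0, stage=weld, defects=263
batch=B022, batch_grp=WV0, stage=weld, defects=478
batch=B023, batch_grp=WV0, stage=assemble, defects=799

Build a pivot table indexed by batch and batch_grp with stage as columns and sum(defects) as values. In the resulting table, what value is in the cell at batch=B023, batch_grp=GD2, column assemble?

Rows with batch=B023, batch_grp=GD2 and stage=assemble: defects values are 671, 660, 711, 637.
671 + 660 + 711 + 637 = 2679.

2679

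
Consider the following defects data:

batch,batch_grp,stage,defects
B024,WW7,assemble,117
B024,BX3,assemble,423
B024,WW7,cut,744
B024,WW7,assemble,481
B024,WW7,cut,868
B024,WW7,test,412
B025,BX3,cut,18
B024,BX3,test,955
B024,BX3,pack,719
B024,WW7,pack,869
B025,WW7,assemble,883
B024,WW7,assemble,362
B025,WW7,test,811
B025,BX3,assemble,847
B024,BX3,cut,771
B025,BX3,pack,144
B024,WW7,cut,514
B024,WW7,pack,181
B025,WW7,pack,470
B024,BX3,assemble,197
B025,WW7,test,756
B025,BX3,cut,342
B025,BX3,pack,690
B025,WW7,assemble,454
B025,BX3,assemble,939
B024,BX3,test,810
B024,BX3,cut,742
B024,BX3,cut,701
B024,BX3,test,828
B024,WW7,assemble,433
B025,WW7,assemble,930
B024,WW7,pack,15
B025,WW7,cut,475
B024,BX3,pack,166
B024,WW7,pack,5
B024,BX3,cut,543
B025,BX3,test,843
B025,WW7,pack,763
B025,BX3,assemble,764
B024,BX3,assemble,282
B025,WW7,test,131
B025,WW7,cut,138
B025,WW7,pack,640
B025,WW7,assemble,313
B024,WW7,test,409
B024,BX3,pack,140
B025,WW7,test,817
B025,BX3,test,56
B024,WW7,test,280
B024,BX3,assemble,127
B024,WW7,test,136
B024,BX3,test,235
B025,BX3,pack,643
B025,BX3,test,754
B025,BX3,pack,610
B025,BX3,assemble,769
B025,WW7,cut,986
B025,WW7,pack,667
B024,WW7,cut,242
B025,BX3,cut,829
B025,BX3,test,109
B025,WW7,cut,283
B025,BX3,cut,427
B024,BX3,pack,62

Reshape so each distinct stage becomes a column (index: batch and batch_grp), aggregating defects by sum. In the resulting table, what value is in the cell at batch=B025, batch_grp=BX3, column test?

Rows with batch=B025, batch_grp=BX3 and stage=test: defects values are 843, 56, 754, 109.
843 + 56 + 754 + 109 = 1762.

1762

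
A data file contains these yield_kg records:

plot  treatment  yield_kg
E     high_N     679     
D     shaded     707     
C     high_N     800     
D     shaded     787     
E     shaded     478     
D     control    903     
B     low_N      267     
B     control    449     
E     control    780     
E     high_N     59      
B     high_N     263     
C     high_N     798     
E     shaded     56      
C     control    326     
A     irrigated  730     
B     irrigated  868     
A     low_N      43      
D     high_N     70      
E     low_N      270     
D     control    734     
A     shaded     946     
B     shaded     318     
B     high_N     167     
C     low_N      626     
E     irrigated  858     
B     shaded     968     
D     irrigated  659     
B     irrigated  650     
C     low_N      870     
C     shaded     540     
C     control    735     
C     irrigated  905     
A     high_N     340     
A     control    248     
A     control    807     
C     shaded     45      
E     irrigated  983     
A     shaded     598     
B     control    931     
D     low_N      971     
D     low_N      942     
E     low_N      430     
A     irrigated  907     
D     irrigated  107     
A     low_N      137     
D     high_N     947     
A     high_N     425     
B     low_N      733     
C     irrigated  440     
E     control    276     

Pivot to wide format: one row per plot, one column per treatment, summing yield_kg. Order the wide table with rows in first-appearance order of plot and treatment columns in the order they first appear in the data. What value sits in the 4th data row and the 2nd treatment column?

With rows in first-appearance order of plot, row 4 is plot=B. treatment columns in first-appearance order: high_N, shaded, control, low_N, irrigated; column 2 is shaded.
Long rows with plot=B, treatment=shaded: 318 + 968 = 1286.

1286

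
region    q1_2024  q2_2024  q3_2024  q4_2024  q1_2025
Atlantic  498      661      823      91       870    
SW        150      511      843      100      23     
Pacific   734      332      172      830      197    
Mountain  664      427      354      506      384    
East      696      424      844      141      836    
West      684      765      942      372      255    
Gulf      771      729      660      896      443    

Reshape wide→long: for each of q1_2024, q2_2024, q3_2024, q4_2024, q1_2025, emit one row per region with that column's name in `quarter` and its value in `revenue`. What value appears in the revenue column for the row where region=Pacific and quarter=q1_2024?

734

Unpivoting turns each (region, wide-column) pair into one long row.
The wide cell at row Pacific, column q1_2024 holds 734, so the long row (Pacific, q1_2024) has revenue=734.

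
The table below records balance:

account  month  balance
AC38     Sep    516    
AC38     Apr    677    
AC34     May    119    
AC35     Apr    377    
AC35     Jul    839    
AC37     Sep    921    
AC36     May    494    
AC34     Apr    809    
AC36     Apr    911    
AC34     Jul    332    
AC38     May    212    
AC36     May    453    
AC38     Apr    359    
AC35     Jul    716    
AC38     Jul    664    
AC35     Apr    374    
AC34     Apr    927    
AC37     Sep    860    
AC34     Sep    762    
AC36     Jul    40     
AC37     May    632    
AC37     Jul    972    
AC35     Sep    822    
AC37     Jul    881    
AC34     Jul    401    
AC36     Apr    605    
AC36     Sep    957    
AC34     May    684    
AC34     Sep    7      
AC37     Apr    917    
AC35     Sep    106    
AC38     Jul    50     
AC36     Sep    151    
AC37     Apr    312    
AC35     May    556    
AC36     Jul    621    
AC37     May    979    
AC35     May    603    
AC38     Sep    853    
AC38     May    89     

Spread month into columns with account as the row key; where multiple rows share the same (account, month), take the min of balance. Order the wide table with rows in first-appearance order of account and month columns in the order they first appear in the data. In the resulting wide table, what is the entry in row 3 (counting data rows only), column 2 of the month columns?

374

With rows in first-appearance order of account, row 3 is account=AC35. month columns in first-appearance order: Sep, Apr, May, Jul; column 2 is Apr.
Long rows with account=AC35, month=Apr: min(377, 374) = 374.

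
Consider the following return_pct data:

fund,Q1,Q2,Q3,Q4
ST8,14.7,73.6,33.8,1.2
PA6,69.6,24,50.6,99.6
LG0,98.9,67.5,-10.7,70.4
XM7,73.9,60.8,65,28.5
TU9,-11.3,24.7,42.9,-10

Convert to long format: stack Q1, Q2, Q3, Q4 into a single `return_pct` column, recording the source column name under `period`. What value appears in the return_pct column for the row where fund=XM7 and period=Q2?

60.8

Unpivoting turns each (fund, wide-column) pair into one long row.
The wide cell at row XM7, column Q2 holds 60.8, so the long row (XM7, Q2) has return_pct=60.8.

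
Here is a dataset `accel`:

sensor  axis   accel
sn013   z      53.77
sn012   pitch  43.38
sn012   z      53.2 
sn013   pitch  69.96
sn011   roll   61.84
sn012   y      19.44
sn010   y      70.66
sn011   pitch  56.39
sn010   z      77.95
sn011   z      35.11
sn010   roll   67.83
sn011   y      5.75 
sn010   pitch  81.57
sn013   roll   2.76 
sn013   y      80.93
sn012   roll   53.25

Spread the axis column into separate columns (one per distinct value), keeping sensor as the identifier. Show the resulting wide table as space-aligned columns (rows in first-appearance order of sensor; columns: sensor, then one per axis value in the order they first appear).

Columns: sensor plus the 4 distinct axis values (z, pitch, roll, y).
For example, row sn013 column z takes accel=53.77 from the long row (sn013, z).

sensor  z      pitch  roll   y    
sn013   53.77  69.96  2.76   80.93
sn012   53.2   43.38  53.25  19.44
sn011   35.11  56.39  61.84  5.75 
sn010   77.95  81.57  67.83  70.66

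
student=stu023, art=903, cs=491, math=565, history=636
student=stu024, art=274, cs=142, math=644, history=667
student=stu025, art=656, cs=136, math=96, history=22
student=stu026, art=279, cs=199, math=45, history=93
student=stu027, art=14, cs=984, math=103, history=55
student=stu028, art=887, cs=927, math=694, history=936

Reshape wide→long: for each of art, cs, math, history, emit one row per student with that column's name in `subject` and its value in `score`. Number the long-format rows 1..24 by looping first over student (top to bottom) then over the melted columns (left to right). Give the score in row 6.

142

24 rows total (6 × 4). Row 6: index ⌊(6-1)/4⌋ = 1 into student → stu024; (6-1) mod 4 = 1 into the melted columns → cs.
So row 6 is (stu024, cs, 142); score = 142.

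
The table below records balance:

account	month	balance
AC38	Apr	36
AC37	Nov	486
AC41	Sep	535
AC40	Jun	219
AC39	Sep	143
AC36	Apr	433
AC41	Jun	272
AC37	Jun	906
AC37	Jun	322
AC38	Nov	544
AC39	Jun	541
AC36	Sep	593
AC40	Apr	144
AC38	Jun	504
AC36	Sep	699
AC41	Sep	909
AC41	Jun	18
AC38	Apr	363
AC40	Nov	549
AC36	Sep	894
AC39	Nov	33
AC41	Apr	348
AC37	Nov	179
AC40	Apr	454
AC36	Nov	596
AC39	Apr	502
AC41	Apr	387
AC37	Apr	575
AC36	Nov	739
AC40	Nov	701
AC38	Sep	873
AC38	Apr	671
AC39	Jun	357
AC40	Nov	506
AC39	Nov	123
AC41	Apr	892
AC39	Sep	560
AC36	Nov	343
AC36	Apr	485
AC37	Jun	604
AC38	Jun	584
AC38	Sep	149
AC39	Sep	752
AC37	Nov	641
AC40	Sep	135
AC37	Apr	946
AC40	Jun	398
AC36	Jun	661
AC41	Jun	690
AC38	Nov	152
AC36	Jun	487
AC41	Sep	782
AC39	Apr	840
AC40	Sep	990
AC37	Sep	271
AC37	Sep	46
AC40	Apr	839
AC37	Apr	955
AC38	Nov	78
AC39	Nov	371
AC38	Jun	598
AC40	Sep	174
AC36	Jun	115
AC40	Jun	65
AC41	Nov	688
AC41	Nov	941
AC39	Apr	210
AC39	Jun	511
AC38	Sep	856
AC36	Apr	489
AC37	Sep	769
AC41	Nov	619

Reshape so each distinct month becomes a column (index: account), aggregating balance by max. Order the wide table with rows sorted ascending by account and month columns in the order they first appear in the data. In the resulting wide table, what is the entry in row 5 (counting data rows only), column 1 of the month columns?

839

With rows sorted ascending by account, row 5 is account=AC40. month columns in first-appearance order: Apr, Nov, Sep, Jun; column 1 is Apr.
Long rows with account=AC40, month=Apr: max(144, 454, 839) = 839.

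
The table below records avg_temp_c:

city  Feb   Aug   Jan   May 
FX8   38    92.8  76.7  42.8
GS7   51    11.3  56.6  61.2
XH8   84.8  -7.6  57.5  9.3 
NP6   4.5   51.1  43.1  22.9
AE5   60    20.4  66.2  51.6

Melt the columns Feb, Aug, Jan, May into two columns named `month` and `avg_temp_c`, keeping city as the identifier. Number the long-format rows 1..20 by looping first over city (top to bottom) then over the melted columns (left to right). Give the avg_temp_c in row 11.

20 rows total (5 × 4). Row 11: index ⌊(11-1)/4⌋ = 2 into city → XH8; (11-1) mod 4 = 2 into the melted columns → Jan.
So row 11 is (XH8, Jan, 57.5); avg_temp_c = 57.5.

57.5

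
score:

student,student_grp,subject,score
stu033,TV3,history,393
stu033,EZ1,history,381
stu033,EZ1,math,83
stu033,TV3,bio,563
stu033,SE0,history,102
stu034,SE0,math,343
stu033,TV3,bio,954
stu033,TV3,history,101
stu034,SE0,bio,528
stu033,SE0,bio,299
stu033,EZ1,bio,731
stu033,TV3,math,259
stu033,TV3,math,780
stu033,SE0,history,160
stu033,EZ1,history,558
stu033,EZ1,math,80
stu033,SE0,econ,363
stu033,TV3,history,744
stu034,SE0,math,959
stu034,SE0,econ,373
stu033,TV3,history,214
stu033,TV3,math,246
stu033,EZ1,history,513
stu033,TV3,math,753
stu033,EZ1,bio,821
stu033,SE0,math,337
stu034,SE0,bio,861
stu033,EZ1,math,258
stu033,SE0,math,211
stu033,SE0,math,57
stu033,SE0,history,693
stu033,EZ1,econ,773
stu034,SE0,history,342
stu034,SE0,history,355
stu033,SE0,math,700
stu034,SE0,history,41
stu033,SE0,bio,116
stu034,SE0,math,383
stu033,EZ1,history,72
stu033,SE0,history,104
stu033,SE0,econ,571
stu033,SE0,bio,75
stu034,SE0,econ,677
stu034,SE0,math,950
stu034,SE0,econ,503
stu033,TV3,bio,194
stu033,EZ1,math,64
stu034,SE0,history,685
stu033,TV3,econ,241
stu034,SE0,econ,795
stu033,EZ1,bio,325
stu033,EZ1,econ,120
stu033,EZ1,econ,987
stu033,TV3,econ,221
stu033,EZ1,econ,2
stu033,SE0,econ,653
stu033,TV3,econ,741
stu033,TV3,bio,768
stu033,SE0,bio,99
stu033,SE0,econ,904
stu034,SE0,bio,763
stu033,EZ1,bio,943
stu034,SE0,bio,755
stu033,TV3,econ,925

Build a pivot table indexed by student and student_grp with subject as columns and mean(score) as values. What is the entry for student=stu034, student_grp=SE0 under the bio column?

Rows with student=stu034, student_grp=SE0 and subject=bio: score values are 528, 861, 763, 755.
(528 + 861 + 763 + 755) / 4 = 726.75.

726.75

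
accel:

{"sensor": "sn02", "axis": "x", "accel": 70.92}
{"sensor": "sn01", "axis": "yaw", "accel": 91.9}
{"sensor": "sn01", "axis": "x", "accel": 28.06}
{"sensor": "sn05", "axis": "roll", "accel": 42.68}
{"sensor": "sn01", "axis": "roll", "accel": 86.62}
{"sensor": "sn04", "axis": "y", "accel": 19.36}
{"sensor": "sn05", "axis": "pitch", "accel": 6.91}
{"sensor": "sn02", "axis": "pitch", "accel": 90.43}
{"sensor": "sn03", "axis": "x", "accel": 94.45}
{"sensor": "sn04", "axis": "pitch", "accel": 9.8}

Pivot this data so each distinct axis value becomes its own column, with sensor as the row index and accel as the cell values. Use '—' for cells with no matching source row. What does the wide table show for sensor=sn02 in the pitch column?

The long row with sensor=sn02, axis=pitch has accel=90.43.

90.43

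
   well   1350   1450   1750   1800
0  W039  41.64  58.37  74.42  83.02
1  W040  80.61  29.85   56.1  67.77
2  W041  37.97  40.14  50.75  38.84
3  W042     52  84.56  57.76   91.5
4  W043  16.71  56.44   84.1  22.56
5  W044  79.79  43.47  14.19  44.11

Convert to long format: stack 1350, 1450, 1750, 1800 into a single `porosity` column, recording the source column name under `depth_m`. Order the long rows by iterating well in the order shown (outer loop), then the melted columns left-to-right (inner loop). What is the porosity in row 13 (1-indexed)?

52

24 rows total (6 × 4). Row 13: index ⌊(13-1)/4⌋ = 3 into well → W042; (13-1) mod 4 = 0 into the melted columns → 1350.
So row 13 is (W042, 1350, 52); porosity = 52.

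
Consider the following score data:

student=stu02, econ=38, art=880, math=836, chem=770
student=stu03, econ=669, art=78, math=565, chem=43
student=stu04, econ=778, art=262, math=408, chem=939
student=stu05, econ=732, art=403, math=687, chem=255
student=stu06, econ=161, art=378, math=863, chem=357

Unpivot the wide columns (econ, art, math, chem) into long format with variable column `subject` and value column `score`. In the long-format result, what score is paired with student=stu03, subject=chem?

Unpivoting turns each (student, wide-column) pair into one long row.
The wide cell at row stu03, column chem holds 43, so the long row (stu03, chem) has score=43.

43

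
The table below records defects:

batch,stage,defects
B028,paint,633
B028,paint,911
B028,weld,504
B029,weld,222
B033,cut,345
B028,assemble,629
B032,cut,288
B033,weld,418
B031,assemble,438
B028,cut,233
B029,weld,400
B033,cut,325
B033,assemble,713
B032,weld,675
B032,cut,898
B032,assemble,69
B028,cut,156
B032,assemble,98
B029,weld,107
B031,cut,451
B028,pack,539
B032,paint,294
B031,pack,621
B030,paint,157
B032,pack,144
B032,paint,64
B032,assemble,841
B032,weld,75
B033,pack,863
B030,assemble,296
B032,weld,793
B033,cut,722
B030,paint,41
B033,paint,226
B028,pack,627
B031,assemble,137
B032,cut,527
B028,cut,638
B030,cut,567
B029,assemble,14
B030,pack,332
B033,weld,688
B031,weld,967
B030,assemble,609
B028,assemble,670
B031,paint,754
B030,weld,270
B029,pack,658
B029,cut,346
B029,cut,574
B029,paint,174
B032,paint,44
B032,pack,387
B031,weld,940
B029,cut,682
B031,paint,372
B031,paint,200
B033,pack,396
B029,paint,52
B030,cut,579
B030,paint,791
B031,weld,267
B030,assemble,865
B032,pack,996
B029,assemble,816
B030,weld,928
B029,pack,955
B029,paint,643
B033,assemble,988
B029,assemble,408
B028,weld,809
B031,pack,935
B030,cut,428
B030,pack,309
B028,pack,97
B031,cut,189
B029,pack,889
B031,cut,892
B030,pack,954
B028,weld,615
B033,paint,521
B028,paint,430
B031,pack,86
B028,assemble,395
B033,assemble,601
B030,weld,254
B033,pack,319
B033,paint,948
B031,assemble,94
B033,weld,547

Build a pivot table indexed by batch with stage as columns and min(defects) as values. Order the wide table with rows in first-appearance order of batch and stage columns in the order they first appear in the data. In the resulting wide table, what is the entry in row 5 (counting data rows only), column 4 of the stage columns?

With rows in first-appearance order of batch, row 5 is batch=B031. stage columns in first-appearance order: paint, weld, cut, assemble, pack; column 4 is assemble.
Long rows with batch=B031, stage=assemble: min(438, 137, 94) = 94.

94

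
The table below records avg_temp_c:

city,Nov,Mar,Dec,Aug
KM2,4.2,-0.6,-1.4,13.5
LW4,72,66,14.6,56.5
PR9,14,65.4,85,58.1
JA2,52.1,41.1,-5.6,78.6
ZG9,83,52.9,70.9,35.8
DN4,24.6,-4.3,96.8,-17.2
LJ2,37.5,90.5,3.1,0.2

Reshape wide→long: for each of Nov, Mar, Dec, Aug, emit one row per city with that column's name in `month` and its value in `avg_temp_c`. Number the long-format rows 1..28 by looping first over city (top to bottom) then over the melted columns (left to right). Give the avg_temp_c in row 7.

14.6

28 rows total (7 × 4). Row 7: index ⌊(7-1)/4⌋ = 1 into city → LW4; (7-1) mod 4 = 2 into the melted columns → Dec.
So row 7 is (LW4, Dec, 14.6); avg_temp_c = 14.6.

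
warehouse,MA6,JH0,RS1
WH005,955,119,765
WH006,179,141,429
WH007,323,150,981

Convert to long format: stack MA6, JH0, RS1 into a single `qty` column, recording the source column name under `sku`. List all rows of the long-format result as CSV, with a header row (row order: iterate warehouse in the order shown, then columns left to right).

Each (warehouse, column) pair becomes one row: 3 × 3 = 9 rows.
For example, (WH005, MA6) → qty=955.

warehouse,sku,qty
WH005,MA6,955
WH005,JH0,119
WH005,RS1,765
WH006,MA6,179
WH006,JH0,141
WH006,RS1,429
WH007,MA6,323
WH007,JH0,150
WH007,RS1,981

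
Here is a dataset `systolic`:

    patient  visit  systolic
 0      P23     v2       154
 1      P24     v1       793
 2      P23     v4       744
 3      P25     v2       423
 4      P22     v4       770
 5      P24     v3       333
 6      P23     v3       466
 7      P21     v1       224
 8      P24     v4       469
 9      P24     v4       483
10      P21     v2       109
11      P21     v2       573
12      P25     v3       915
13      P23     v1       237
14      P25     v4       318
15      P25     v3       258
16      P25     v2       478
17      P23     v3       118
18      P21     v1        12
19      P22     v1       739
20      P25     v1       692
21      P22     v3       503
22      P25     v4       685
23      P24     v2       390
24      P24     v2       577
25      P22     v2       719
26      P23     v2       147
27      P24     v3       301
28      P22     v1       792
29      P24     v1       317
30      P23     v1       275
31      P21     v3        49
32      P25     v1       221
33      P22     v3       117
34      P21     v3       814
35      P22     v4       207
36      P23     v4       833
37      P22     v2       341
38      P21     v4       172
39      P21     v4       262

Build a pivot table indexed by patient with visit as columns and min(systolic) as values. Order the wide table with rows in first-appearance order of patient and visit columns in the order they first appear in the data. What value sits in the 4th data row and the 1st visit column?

341

With rows in first-appearance order of patient, row 4 is patient=P22. visit columns in first-appearance order: v2, v1, v4, v3; column 1 is v2.
Long rows with patient=P22, visit=v2: min(719, 341) = 341.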